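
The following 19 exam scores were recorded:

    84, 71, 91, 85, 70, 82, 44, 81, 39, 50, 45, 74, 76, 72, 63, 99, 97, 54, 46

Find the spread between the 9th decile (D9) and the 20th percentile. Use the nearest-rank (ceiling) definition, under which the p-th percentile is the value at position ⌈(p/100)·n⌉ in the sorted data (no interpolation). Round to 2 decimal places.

Sorted: 39, 44, 45, 46, 50, 54, 63, 70, 71, 72, 74, 76, 81, 82, 84, 85, 91, 97, 99.
n = 19.
P20: rank ⌈20/100·19⌉ = 4 → 46.
P90: rank ⌈90/100·19⌉ = 18 → 97.
Difference: 97 − 46 = 51.

51.00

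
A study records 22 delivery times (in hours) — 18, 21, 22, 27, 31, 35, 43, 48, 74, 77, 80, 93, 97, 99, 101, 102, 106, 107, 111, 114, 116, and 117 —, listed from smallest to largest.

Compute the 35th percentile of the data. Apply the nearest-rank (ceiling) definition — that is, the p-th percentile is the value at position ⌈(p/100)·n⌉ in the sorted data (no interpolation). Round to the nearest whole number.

48

n = 22.
Position = ⌈35/100 · 22⌉ = ⌈7.7⌉ = 8.
The value at rank 8 is 48.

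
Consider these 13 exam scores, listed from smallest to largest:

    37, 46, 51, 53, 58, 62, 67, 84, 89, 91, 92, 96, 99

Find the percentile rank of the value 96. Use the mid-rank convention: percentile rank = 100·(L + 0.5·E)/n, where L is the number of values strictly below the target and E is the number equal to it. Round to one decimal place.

88.5

Count below 96: L = 11; count equal: E = 1; n = 13.
Percentile rank = 100·(11 + 0.5·1)/13 = 100·11.5/13 = 88.46.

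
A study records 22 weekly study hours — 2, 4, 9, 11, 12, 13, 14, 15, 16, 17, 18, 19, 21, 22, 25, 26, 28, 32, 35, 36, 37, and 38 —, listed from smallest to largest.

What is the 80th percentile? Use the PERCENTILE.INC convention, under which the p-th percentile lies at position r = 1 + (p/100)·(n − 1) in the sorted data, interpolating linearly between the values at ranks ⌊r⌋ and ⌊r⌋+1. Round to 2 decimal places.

31.20

n = 22.
r = 1 + (80/100)·(22 − 1) = 1 + 16.8 = 17.8.
Rank 17 is 28 and rank 18 is 32.
Interpolate: 28 + 0.8·(32 − 28) = 28 + 0.8·4 = 31.2.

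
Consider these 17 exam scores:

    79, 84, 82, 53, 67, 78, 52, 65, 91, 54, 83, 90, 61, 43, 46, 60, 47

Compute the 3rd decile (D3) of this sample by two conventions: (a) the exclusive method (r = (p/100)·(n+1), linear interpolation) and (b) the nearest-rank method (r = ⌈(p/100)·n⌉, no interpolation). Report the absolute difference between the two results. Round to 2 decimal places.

Sorted: 43, 46, 47, 52, 53, 54, 60, 61, 65, 67, 78, 79, 82, 83, 84, 90, 91.
n = 17.
(a) r = 5.4; between ranks 5 (53) and 6 (54): 53.4.
(b) the nearest-rank method: rank 6 → 54.
|53.4 − 54| = 0.6.

0.60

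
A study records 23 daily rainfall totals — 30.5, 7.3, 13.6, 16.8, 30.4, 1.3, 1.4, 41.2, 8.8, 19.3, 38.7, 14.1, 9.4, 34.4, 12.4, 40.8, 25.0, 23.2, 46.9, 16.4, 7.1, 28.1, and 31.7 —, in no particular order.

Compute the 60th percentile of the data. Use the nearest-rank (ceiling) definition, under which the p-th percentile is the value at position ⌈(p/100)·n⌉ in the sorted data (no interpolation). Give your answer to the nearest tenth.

Sorted: 1.3, 1.4, 7.1, 7.3, 8.8, 9.4, 12.4, 13.6, 14.1, 16.4, 16.8, 19.3, 23.2, 25.0, 28.1, 30.4, 30.5, 31.7, 34.4, 38.7, 40.8, 41.2, 46.9.
n = 23.
Position = ⌈60/100 · 23⌉ = ⌈13.8⌉ = 14.
The value at rank 14 is 25.0.

25.0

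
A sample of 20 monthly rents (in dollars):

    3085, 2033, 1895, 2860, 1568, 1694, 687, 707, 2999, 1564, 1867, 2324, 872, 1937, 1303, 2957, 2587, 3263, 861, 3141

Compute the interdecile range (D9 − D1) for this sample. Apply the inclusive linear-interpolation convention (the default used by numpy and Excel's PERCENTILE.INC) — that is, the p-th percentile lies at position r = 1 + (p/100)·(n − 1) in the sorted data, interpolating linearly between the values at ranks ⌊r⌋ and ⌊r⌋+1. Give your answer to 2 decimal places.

2245.00

Sorted: 687, 707, 861, 872, 1303, 1564, 1568, 1694, 1867, 1895, 1937, 2033, 2324, 2587, 2860, 2957, 2999, 3085, 3141, 3263.
n = 20.
P10: r = 2.9; ranks 2–3 are 707, 861; interpolating gives 845.6.
P90: r = 18.1; ranks 18–19 are 3085, 3141; interpolating gives 3090.6.
Difference: 3090.6 − 845.6 = 2245.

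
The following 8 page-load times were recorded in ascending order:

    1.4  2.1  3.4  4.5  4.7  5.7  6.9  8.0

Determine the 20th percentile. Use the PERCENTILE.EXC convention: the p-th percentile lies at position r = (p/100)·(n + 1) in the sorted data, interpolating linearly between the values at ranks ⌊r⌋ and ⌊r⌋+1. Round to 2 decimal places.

1.96

n = 8.
r = (20/100)·(8 + 1) = 1.8.
Rank 1 is 1.4 and rank 2 is 2.1.
Interpolate: 1.4 + 0.8·(2.1 − 1.4) = 1.4 + 0.8·0.7 = 1.96.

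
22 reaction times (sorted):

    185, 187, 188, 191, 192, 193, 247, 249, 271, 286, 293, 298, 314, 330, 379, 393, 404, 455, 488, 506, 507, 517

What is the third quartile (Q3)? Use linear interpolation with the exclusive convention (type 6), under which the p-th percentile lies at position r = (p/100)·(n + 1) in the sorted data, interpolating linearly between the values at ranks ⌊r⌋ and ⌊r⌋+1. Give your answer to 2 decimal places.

n = 22.
r = (75/100)·(22 + 1) = 17.25.
Rank 17 is 404 and rank 18 is 455.
Interpolate: 404 + 0.25·(455 − 404) = 404 + 0.25·51 = 416.75.

416.75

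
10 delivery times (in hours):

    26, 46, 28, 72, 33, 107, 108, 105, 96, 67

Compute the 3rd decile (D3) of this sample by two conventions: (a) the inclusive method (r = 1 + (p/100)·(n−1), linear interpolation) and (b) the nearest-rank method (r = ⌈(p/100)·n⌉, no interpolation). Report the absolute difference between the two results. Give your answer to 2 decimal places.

Sorted: 26, 28, 33, 46, 67, 72, 96, 105, 107, 108.
n = 10.
(a) r = 3.7; between ranks 3 (33) and 4 (46): 42.1.
(b) the nearest-rank method: rank 3 → 33.
|42.1 − 33| = 9.1.

9.10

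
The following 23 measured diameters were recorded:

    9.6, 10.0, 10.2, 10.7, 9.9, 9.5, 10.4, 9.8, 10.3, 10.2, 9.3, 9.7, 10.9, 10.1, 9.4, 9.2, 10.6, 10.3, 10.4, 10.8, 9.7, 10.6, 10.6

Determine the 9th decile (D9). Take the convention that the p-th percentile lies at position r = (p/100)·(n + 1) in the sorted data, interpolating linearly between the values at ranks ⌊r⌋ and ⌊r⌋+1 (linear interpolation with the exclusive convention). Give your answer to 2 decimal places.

10.76

Sorted: 9.2, 9.3, 9.4, 9.5, 9.6, 9.7, 9.7, 9.8, 9.9, 10.0, 10.1, 10.2, 10.2, 10.3, 10.3, 10.4, 10.4, 10.6, 10.6, 10.6, 10.7, 10.8, 10.9.
n = 23.
r = (90/100)·(23 + 1) = 21.6.
Rank 21 is 10.7 and rank 22 is 10.8.
Interpolate: 10.7 + 0.6·(10.8 − 10.7) = 10.7 + 0.6·0.1 = 10.76.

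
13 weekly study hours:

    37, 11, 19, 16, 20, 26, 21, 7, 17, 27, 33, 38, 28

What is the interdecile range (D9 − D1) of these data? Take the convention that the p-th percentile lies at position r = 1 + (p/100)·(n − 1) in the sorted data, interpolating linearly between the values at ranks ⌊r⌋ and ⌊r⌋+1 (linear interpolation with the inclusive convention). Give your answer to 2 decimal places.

Sorted: 7, 11, 16, 17, 19, 20, 21, 26, 27, 28, 33, 37, 38.
n = 13.
P10: r = 2.2; ranks 2–3 are 11, 16; interpolating gives 12.
P90: r = 11.8; ranks 11–12 are 33, 37; interpolating gives 36.2.
Difference: 36.2 − 12 = 24.2.

24.20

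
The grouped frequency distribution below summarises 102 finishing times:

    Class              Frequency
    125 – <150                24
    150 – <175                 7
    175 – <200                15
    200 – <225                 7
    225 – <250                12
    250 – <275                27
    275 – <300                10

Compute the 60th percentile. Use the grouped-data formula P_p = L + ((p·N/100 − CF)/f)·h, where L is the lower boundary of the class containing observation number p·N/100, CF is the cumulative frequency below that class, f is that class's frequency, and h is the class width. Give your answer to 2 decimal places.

242.08

N = 102; target position k = 60/100 · 102 = 61.2.
Cumulative frequencies: 24, 31, 46, 53, 65, 92, 102.
Observation 61.2 falls in the class 225 – <250.
L = 225, CF = 53, f = 12, h = 25.
P60 = 225 + ((61.2 − 53)/12)·25 = 225 + 17.0833 = 242.083.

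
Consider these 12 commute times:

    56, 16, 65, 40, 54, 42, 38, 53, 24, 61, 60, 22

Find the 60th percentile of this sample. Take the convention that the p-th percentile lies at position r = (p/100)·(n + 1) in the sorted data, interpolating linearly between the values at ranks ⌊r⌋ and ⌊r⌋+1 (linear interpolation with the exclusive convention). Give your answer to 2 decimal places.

53.80

Sorted: 16, 22, 24, 38, 40, 42, 53, 54, 56, 60, 61, 65.
n = 12.
r = (60/100)·(12 + 1) = 7.8.
Rank 7 is 53 and rank 8 is 54.
Interpolate: 53 + 0.8·(54 − 53) = 53 + 0.8·1 = 53.8.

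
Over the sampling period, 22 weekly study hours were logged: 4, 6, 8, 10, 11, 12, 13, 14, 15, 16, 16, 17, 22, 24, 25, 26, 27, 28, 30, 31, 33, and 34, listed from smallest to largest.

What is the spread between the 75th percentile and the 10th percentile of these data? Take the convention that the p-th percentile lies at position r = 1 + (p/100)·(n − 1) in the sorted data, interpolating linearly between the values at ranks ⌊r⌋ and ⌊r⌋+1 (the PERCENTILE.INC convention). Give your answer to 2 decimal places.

18.55

n = 22.
P10: r = 3.1; ranks 3–4 are 8, 10; interpolating gives 8.2.
P75: r = 16.75; ranks 16–17 are 26, 27; interpolating gives 26.75.
Difference: 26.75 − 8.2 = 18.55.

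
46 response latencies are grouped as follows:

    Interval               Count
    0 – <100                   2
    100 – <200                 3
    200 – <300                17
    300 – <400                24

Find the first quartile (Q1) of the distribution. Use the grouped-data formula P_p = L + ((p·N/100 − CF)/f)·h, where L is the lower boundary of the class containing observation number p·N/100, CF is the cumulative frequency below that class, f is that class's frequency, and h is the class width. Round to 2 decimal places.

238.24

N = 46; target position k = 25/100 · 46 = 11.5.
Cumulative frequencies: 2, 5, 22, 46.
Observation 11.5 falls in the class 200 – <300.
L = 200, CF = 5, f = 17, h = 100.
P25 = 200 + ((11.5 − 5)/17)·100 = 200 + 38.2353 = 238.235.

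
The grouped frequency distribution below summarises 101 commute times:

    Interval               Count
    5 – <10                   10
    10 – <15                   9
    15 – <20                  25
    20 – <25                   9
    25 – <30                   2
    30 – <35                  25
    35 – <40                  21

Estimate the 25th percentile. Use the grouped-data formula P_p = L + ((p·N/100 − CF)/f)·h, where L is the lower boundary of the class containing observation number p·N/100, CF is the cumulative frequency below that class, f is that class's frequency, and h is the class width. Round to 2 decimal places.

16.25

N = 101; target position k = 25/100 · 101 = 25.25.
Cumulative frequencies: 10, 19, 44, 53, 55, 80, 101.
Observation 25.25 falls in the class 15 – <20.
L = 15, CF = 19, f = 25, h = 5.
P25 = 15 + ((25.25 − 19)/25)·5 = 15 + 1.25 = 16.25.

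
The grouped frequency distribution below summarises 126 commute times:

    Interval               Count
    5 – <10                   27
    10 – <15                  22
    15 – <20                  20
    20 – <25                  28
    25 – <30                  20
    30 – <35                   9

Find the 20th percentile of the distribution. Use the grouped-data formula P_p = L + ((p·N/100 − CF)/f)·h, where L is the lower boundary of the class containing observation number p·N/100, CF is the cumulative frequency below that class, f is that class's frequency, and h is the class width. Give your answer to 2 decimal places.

9.67

N = 126; target position k = 20/100 · 126 = 25.2.
Cumulative frequencies: 27, 49, 69, 97, 117, 126.
Observation 25.2 falls in the class 5 – <10.
L = 5, CF = 0, f = 27, h = 5.
P20 = 5 + ((25.2 − 0)/27)·5 = 5 + 4.66667 = 9.66667.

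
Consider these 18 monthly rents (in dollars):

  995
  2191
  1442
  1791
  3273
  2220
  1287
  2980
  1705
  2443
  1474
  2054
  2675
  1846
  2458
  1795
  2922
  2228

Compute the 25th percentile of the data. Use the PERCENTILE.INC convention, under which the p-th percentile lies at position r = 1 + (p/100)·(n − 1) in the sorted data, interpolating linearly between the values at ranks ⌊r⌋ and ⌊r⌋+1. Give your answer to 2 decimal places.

1726.50

Sorted: 995, 1287, 1442, 1474, 1705, 1791, 1795, 1846, 2054, 2191, 2220, 2228, 2443, 2458, 2675, 2922, 2980, 3273.
n = 18.
r = 1 + (25/100)·(18 − 1) = 1 + 4.25 = 5.25.
Rank 5 is 1705 and rank 6 is 1791.
Interpolate: 1705 + 0.25·(1791 − 1705) = 1705 + 0.25·86 = 1726.5.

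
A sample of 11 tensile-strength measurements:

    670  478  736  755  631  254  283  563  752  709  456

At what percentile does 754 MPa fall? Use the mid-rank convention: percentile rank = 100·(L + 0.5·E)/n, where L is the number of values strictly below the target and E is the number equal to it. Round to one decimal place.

Sorted: 254, 283, 456, 478, 563, 631, 670, 709, 736, 752, 755.
Count below 754: L = 10; count equal: E = 0; n = 11.
Percentile rank = 100·(10 + 0.5·0)/11 = 100·10/11 = 90.91.

90.9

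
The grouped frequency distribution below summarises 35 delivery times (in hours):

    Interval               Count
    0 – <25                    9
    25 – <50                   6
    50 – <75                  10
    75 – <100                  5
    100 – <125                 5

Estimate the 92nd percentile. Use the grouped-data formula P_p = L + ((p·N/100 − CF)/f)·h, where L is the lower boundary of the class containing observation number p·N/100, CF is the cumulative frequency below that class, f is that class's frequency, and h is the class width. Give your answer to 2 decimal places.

N = 35; target position k = 92/100 · 35 = 32.2.
Cumulative frequencies: 9, 15, 25, 30, 35.
Observation 32.2 falls in the class 100 – <125.
L = 100, CF = 30, f = 5, h = 25.
P92 = 100 + ((32.2 − 30)/5)·25 = 100 + 11 = 111.

111.00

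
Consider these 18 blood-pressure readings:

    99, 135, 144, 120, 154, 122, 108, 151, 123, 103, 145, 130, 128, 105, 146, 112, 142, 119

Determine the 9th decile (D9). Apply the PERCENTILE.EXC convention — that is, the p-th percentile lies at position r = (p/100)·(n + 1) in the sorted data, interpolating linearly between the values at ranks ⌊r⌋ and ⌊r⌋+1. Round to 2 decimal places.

Sorted: 99, 103, 105, 108, 112, 119, 120, 122, 123, 128, 130, 135, 142, 144, 145, 146, 151, 154.
n = 18.
r = (90/100)·(18 + 1) = 17.1.
Rank 17 is 151 and rank 18 is 154.
Interpolate: 151 + 0.1·(154 − 151) = 151 + 0.1·3 = 151.3.

151.30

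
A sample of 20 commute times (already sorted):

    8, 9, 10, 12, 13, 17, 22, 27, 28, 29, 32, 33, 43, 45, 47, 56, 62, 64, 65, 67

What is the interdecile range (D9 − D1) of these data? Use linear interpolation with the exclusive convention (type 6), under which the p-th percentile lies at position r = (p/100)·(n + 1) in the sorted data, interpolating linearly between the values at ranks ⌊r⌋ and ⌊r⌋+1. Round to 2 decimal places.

n = 20.
P10: r = 2.1; ranks 2–3 are 9, 10; interpolating gives 9.1.
P90: r = 18.9; ranks 18–19 are 64, 65; interpolating gives 64.9.
Difference: 64.9 − 9.1 = 55.8.

55.80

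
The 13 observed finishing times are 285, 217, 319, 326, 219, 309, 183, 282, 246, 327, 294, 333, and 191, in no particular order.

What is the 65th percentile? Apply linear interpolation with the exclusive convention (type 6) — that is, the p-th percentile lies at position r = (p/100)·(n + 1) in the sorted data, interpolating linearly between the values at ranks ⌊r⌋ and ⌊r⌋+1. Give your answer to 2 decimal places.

Sorted: 183, 191, 217, 219, 246, 282, 285, 294, 309, 319, 326, 327, 333.
n = 13.
r = (65/100)·(13 + 1) = 9.1.
Rank 9 is 309 and rank 10 is 319.
Interpolate: 309 + 0.1·(319 − 309) = 309 + 0.1·10 = 310.

310.00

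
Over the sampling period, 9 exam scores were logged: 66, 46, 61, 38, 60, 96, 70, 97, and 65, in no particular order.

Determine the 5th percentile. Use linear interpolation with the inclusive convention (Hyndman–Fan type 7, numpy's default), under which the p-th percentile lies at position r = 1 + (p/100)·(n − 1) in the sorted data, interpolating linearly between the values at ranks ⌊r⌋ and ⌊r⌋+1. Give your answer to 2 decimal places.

Sorted: 38, 46, 60, 61, 65, 66, 70, 96, 97.
n = 9.
r = 1 + (5/100)·(9 − 1) = 1 + 0.4 = 1.4.
Rank 1 is 38 and rank 2 is 46.
Interpolate: 38 + 0.4·(46 − 38) = 38 + 0.4·8 = 41.2.

41.20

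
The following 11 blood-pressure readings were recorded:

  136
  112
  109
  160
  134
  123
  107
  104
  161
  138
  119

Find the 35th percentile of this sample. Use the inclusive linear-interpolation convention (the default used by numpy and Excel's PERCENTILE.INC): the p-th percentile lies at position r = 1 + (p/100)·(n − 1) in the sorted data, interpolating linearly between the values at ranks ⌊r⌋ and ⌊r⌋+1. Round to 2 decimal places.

Sorted: 104, 107, 109, 112, 119, 123, 134, 136, 138, 160, 161.
n = 11.
r = 1 + (35/100)·(11 − 1) = 1 + 3.5 = 4.5.
Rank 4 is 112 and rank 5 is 119.
Interpolate: 112 + 0.5·(119 − 112) = 112 + 0.5·7 = 115.5.

115.50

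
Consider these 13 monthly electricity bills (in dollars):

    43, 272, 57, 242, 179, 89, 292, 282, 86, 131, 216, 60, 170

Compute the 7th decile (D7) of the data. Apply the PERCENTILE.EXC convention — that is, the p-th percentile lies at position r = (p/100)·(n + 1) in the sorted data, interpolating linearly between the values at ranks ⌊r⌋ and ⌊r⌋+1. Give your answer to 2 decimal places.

236.80

Sorted: 43, 57, 60, 86, 89, 131, 170, 179, 216, 242, 272, 282, 292.
n = 13.
r = (70/100)·(13 + 1) = 9.8.
Rank 9 is 216 and rank 10 is 242.
Interpolate: 216 + 0.8·(242 − 216) = 216 + 0.8·26 = 236.8.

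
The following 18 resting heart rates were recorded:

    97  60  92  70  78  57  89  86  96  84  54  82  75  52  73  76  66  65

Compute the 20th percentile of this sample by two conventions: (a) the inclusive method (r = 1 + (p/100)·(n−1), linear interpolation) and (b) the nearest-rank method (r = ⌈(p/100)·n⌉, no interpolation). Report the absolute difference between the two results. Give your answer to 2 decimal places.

Sorted: 52, 54, 57, 60, 65, 66, 70, 73, 75, 76, 78, 82, 84, 86, 89, 92, 96, 97.
n = 18.
(a) r = 4.4; between ranks 4 (60) and 5 (65): 62.
(b) the nearest-rank method: rank 4 → 60.
|62 − 60| = 2.

2.00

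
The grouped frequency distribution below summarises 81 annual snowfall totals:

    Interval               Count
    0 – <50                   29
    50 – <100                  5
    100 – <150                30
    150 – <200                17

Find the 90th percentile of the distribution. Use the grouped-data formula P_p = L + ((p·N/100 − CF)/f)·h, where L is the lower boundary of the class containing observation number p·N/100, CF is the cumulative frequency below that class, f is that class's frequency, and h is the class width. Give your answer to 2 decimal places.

176.18

N = 81; target position k = 90/100 · 81 = 72.9.
Cumulative frequencies: 29, 34, 64, 81.
Observation 72.9 falls in the class 150 – <200.
L = 150, CF = 64, f = 17, h = 50.
P90 = 150 + ((72.9 − 64)/17)·50 = 150 + 26.1765 = 176.176.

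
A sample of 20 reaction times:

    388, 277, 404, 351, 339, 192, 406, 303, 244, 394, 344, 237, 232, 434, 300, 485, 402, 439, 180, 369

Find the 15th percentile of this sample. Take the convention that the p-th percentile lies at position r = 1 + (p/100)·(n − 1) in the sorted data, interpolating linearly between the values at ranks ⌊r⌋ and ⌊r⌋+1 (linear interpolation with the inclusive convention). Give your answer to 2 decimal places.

236.25

Sorted: 180, 192, 232, 237, 244, 277, 300, 303, 339, 344, 351, 369, 388, 394, 402, 404, 406, 434, 439, 485.
n = 20.
r = 1 + (15/100)·(20 − 1) = 1 + 2.85 = 3.85.
Rank 3 is 232 and rank 4 is 237.
Interpolate: 232 + 0.85·(237 − 232) = 232 + 0.85·5 = 236.25.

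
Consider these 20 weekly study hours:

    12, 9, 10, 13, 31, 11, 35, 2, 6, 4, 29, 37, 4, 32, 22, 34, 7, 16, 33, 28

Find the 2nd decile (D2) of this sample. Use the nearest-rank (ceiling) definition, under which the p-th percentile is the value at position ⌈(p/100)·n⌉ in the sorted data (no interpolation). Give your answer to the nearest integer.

Sorted: 2, 4, 4, 6, 7, 9, 10, 11, 12, 13, 16, 22, 28, 29, 31, 32, 33, 34, 35, 37.
n = 20.
Position = ⌈20/100 · 20⌉ = ⌈4⌉ = 4.
The value at rank 4 is 6.

6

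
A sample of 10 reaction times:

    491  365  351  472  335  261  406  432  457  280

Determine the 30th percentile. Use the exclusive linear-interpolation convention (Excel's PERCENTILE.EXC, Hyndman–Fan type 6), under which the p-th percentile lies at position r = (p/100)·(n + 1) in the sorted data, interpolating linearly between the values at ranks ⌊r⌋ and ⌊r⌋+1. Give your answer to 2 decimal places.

Sorted: 261, 280, 335, 351, 365, 406, 432, 457, 472, 491.
n = 10.
r = (30/100)·(10 + 1) = 3.3.
Rank 3 is 335 and rank 4 is 351.
Interpolate: 335 + 0.3·(351 − 335) = 335 + 0.3·16 = 339.8.

339.80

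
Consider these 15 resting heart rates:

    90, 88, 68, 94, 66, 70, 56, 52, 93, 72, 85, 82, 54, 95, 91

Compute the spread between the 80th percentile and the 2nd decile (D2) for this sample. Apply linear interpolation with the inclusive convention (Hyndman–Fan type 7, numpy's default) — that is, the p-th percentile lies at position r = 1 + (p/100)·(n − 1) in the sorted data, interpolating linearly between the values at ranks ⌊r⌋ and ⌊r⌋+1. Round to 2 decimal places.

Sorted: 52, 54, 56, 66, 68, 70, 72, 82, 85, 88, 90, 91, 93, 94, 95.
n = 15.
P20: r = 3.8; ranks 3–4 are 56, 66; interpolating gives 64.
P80: r = 12.2; ranks 12–13 are 91, 93; interpolating gives 91.4.
Difference: 91.4 − 64 = 27.4.

27.40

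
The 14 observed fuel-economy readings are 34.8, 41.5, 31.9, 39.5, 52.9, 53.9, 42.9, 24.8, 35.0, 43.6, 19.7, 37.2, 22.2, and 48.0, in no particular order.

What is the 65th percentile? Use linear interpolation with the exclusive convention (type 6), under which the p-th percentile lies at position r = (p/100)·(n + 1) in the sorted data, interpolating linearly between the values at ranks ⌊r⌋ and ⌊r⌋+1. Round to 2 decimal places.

Sorted: 19.7, 22.2, 24.8, 31.9, 34.8, 35.0, 37.2, 39.5, 41.5, 42.9, 43.6, 48.0, 52.9, 53.9.
n = 14.
r = (65/100)·(14 + 1) = 9.75.
Rank 9 is 41.5 and rank 10 is 42.9.
Interpolate: 41.5 + 0.75·(42.9 − 41.5) = 41.5 + 0.75·1.4 = 42.55.

42.55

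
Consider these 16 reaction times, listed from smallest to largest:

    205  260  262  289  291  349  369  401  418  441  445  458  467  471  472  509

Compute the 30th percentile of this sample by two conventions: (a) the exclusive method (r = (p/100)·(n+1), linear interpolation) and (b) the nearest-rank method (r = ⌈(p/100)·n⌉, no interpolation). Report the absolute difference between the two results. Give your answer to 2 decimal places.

5.80

n = 16.
(a) r = 5.1; between ranks 5 (291) and 6 (349): 296.8.
(b) the nearest-rank method: rank 5 → 291.
|296.8 − 291| = 5.8.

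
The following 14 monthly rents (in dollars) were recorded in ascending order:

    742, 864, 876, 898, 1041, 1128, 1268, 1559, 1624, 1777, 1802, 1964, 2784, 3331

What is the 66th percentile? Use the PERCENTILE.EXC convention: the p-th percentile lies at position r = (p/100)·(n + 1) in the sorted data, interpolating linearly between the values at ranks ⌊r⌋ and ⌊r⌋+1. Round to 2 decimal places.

n = 14.
r = (66/100)·(14 + 1) = 9.9.
Rank 9 is 1624 and rank 10 is 1777.
Interpolate: 1624 + 0.9·(1777 − 1624) = 1624 + 0.9·153 = 1761.7.

1761.70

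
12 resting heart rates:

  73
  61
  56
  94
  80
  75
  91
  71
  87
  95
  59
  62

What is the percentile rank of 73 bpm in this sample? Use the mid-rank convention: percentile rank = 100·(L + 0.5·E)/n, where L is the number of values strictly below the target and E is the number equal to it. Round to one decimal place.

Sorted: 56, 59, 61, 62, 71, 73, 75, 80, 87, 91, 94, 95.
Count below 73: L = 5; count equal: E = 1; n = 12.
Percentile rank = 100·(5 + 0.5·1)/12 = 100·5.5/12 = 45.83.

45.8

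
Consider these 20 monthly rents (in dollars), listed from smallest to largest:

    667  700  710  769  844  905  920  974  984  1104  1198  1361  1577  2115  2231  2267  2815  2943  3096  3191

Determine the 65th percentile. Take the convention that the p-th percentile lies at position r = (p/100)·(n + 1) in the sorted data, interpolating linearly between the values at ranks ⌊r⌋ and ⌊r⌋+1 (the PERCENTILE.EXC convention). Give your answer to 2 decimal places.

n = 20.
r = (65/100)·(20 + 1) = 13.65.
Rank 13 is 1577 and rank 14 is 2115.
Interpolate: 1577 + 0.65·(2115 − 1577) = 1577 + 0.65·538 = 1926.7.

1926.70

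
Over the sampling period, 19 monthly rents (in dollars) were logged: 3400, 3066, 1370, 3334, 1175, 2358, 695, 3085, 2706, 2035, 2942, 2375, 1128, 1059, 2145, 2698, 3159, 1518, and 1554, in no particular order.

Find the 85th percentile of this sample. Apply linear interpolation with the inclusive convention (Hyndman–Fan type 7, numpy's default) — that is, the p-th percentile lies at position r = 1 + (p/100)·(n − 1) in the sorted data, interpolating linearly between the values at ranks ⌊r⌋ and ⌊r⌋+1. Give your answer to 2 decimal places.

3107.20

Sorted: 695, 1059, 1128, 1175, 1370, 1518, 1554, 2035, 2145, 2358, 2375, 2698, 2706, 2942, 3066, 3085, 3159, 3334, 3400.
n = 19.
r = 1 + (85/100)·(19 − 1) = 1 + 15.3 = 16.3.
Rank 16 is 3085 and rank 17 is 3159.
Interpolate: 3085 + 0.3·(3159 − 3085) = 3085 + 0.3·74 = 3107.2.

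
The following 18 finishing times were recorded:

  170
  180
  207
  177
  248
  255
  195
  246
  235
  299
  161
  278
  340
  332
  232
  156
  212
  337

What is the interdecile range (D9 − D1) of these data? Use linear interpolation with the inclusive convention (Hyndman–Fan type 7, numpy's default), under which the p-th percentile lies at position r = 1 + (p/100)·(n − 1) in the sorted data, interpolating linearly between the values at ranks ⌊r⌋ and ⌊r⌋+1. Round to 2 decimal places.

Sorted: 156, 161, 170, 177, 180, 195, 207, 212, 232, 235, 246, 248, 255, 278, 299, 332, 337, 340.
n = 18.
P10: r = 2.7; ranks 2–3 are 161, 170; interpolating gives 167.3.
P90: r = 16.3; ranks 16–17 are 332, 337; interpolating gives 333.5.
Difference: 333.5 − 167.3 = 166.2.

166.20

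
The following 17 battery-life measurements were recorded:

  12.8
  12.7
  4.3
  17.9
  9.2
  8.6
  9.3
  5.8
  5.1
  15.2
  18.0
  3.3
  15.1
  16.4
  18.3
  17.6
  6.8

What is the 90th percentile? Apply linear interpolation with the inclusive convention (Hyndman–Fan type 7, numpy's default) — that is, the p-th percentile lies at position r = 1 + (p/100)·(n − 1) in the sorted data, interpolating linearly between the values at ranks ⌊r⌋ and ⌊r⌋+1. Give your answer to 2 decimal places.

Sorted: 3.3, 4.3, 5.1, 5.8, 6.8, 8.6, 9.2, 9.3, 12.7, 12.8, 15.1, 15.2, 16.4, 17.6, 17.9, 18.0, 18.3.
n = 17.
r = 1 + (90/100)·(17 − 1) = 1 + 14.4 = 15.4.
Rank 15 is 17.9 and rank 16 is 18.0.
Interpolate: 17.9 + 0.4·(18.0 − 17.9) = 17.9 + 0.4·0.1 = 17.94.

17.94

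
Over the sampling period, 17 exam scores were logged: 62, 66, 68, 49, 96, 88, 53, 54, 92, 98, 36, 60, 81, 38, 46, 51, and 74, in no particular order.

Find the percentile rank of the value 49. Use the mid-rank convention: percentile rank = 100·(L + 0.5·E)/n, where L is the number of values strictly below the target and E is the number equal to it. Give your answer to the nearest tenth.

Sorted: 36, 38, 46, 49, 51, 53, 54, 60, 62, 66, 68, 74, 81, 88, 92, 96, 98.
Count below 49: L = 3; count equal: E = 1; n = 17.
Percentile rank = 100·(3 + 0.5·1)/17 = 100·3.5/17 = 20.59.

20.6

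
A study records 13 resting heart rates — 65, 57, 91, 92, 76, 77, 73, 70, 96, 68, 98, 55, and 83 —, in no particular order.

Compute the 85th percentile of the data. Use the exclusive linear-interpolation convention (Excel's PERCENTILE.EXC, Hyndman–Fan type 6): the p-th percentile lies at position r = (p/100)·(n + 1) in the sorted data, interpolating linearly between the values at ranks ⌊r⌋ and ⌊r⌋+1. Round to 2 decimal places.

95.60

Sorted: 55, 57, 65, 68, 70, 73, 76, 77, 83, 91, 92, 96, 98.
n = 13.
r = (85/100)·(13 + 1) = 11.9.
Rank 11 is 92 and rank 12 is 96.
Interpolate: 92 + 0.9·(96 − 92) = 92 + 0.9·4 = 95.6.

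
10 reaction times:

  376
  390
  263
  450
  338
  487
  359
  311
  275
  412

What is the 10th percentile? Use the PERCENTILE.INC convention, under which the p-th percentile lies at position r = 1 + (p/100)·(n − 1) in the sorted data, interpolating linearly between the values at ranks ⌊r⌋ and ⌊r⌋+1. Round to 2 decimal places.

Sorted: 263, 275, 311, 338, 359, 376, 390, 412, 450, 487.
n = 10.
r = 1 + (10/100)·(10 − 1) = 1 + 0.9 = 1.9.
Rank 1 is 263 and rank 2 is 275.
Interpolate: 263 + 0.9·(275 − 263) = 263 + 0.9·12 = 273.8.

273.80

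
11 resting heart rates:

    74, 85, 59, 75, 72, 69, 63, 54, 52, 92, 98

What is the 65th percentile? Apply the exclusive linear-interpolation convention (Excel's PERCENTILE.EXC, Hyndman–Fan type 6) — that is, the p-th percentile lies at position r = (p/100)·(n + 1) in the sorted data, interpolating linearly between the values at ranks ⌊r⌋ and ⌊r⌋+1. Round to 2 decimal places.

74.80

Sorted: 52, 54, 59, 63, 69, 72, 74, 75, 85, 92, 98.
n = 11.
r = (65/100)·(11 + 1) = 7.8.
Rank 7 is 74 and rank 8 is 75.
Interpolate: 74 + 0.8·(75 − 74) = 74 + 0.8·1 = 74.8.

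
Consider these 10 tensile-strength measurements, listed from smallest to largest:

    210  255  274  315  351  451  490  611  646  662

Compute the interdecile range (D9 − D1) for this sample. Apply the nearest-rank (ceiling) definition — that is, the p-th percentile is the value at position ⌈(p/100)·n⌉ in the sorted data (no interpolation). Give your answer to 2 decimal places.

n = 10.
P10: rank ⌈10/100·10⌉ = 1 → 210.
P90: rank ⌈90/100·10⌉ = 9 → 646.
Difference: 646 − 210 = 436.

436.00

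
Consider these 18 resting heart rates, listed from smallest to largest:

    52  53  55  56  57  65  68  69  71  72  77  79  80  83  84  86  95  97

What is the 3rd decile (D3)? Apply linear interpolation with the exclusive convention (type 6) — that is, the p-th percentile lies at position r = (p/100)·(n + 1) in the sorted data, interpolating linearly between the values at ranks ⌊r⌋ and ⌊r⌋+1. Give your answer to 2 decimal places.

62.60

n = 18.
r = (30/100)·(18 + 1) = 5.7.
Rank 5 is 57 and rank 6 is 65.
Interpolate: 57 + 0.7·(65 − 57) = 57 + 0.7·8 = 62.6.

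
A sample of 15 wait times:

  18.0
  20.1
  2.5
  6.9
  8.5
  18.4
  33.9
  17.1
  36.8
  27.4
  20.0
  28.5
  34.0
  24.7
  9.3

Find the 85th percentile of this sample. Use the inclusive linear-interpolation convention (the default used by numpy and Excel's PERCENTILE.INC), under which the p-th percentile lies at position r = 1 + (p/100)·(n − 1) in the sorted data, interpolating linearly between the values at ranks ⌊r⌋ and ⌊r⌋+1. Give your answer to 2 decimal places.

33.36

Sorted: 2.5, 6.9, 8.5, 9.3, 17.1, 18.0, 18.4, 20.0, 20.1, 24.7, 27.4, 28.5, 33.9, 34.0, 36.8.
n = 15.
r = 1 + (85/100)·(15 − 1) = 1 + 11.9 = 12.9.
Rank 12 is 28.5 and rank 13 is 33.9.
Interpolate: 28.5 + 0.9·(33.9 − 28.5) = 28.5 + 0.9·5.4 = 33.36.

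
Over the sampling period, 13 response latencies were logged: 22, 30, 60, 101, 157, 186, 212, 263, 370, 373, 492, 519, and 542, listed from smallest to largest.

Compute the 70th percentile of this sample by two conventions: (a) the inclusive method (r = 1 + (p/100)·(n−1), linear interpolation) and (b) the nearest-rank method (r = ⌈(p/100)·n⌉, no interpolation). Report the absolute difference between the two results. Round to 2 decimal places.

n = 13.
(a) r = 9.4; between ranks 9 (370) and 10 (373): 371.2.
(b) the nearest-rank method: rank 10 → 373.
|371.2 − 373| = 1.8.

1.80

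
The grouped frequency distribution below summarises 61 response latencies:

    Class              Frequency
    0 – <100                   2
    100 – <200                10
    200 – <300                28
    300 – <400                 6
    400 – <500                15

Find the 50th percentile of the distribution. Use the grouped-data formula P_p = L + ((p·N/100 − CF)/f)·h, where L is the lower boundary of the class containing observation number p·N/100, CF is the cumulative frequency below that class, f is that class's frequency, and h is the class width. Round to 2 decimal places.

266.07

N = 61; target position k = 50/100 · 61 = 30.5.
Cumulative frequencies: 2, 12, 40, 46, 61.
Observation 30.5 falls in the class 200 – <300.
L = 200, CF = 12, f = 28, h = 100.
P50 = 200 + ((30.5 − 12)/28)·100 = 200 + 66.0714 = 266.071.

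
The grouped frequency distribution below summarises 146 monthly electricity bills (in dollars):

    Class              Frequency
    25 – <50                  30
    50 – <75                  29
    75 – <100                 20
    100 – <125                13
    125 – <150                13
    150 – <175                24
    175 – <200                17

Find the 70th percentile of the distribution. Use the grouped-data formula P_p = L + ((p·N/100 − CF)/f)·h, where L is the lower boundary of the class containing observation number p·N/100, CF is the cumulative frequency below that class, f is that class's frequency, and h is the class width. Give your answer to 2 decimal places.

144.62

N = 146; target position k = 70/100 · 146 = 102.2.
Cumulative frequencies: 30, 59, 79, 92, 105, 129, 146.
Observation 102.2 falls in the class 125 – <150.
L = 125, CF = 92, f = 13, h = 25.
P70 = 125 + ((102.2 − 92)/13)·25 = 125 + 19.6154 = 144.615.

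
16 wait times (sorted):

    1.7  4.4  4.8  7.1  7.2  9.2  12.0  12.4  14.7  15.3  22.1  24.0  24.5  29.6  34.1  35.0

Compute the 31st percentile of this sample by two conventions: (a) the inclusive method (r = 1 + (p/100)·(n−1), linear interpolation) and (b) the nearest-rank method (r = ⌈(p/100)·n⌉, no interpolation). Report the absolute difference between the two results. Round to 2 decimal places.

1.30

n = 16.
(a) r = 5.65; between ranks 5 (7.2) and 6 (9.2): 8.5.
(b) the nearest-rank method: rank 5 → 7.2.
|8.5 − 7.2| = 1.3.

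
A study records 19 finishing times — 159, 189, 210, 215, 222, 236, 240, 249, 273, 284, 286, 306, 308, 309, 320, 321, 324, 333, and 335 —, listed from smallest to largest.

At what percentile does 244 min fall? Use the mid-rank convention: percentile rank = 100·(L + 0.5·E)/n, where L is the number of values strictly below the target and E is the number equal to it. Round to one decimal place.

36.8

Count below 244: L = 7; count equal: E = 0; n = 19.
Percentile rank = 100·(7 + 0.5·0)/19 = 100·7/19 = 36.84.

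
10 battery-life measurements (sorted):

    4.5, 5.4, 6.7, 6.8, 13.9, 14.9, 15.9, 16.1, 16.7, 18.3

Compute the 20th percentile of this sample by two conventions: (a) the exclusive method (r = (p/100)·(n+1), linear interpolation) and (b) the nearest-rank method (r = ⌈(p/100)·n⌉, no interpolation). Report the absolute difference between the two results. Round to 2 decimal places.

0.26

n = 10.
(a) r = 2.2; between ranks 2 (5.4) and 3 (6.7): 5.66.
(b) the nearest-rank method: rank 2 → 5.4.
|5.66 − 5.4| = 0.26.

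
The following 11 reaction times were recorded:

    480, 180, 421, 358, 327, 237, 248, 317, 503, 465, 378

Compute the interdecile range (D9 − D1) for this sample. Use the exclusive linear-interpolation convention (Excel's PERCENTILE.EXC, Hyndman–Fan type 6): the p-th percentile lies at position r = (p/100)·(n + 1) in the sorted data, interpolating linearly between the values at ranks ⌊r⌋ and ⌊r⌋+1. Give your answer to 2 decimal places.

Sorted: 180, 237, 248, 317, 327, 358, 378, 421, 465, 480, 503.
n = 11.
P10: r = 1.2; ranks 1–2 are 180, 237; interpolating gives 191.4.
P90: r = 10.8; ranks 10–11 are 480, 503; interpolating gives 498.4.
Difference: 498.4 − 191.4 = 307.

307.00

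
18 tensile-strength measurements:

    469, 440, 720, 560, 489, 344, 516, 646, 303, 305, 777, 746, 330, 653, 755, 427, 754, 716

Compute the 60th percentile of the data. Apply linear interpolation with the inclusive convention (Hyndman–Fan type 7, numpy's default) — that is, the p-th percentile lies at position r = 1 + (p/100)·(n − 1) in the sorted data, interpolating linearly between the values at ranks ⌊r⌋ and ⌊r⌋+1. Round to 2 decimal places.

Sorted: 303, 305, 330, 344, 427, 440, 469, 489, 516, 560, 646, 653, 716, 720, 746, 754, 755, 777.
n = 18.
r = 1 + (60/100)·(18 − 1) = 1 + 10.2 = 11.2.
Rank 11 is 646 and rank 12 is 653.
Interpolate: 646 + 0.2·(653 − 646) = 646 + 0.2·7 = 647.4.

647.40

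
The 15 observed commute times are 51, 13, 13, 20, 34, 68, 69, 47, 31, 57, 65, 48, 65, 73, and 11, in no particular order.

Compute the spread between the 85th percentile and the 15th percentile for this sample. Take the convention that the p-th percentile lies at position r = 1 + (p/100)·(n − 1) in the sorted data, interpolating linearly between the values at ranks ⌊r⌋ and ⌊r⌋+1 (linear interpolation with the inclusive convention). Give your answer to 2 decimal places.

Sorted: 11, 13, 13, 20, 31, 34, 47, 48, 51, 57, 65, 65, 68, 69, 73.
n = 15.
P15: r = 3.1; ranks 3–4 are 13, 20; interpolating gives 13.7.
P85: r = 12.9; ranks 12–13 are 65, 68; interpolating gives 67.7.
Difference: 67.7 − 13.7 = 54.

54.00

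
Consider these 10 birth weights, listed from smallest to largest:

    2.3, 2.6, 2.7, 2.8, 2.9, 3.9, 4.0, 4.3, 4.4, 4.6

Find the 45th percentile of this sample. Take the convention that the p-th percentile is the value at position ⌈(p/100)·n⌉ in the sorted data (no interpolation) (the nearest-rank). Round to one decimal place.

n = 10.
Position = ⌈45/100 · 10⌉ = ⌈4.5⌉ = 5.
The value at rank 5 is 2.9.

2.9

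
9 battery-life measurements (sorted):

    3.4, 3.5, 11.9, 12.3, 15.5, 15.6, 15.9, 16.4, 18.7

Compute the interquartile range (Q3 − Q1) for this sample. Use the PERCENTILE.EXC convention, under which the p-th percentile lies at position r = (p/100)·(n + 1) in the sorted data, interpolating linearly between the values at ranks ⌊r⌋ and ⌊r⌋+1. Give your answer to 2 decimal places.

8.45

n = 9.
P25: r = 2.5; ranks 2–3 are 3.5, 11.9; interpolating gives 7.7.
P75: r = 7.5; ranks 7–8 are 15.9, 16.4; interpolating gives 16.15.
Difference: 16.15 − 7.7 = 8.45.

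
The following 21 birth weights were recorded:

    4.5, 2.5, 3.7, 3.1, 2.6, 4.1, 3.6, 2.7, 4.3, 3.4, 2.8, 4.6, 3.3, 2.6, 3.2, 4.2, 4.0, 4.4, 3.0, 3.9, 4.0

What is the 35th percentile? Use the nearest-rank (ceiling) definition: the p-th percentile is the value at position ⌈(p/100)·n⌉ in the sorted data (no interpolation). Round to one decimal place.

Sorted: 2.5, 2.6, 2.6, 2.7, 2.8, 3.0, 3.1, 3.2, 3.3, 3.4, 3.6, 3.7, 3.9, 4.0, 4.0, 4.1, 4.2, 4.3, 4.4, 4.5, 4.6.
n = 21.
Position = ⌈35/100 · 21⌉ = ⌈7.35⌉ = 8.
The value at rank 8 is 3.2.

3.2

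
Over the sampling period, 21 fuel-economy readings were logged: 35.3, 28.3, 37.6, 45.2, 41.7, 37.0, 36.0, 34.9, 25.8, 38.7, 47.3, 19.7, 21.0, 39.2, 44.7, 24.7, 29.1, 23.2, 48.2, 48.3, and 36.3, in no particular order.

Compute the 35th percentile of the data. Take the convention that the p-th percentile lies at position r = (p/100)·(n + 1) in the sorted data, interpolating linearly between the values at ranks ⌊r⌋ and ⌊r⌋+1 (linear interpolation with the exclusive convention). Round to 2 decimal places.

Sorted: 19.7, 21.0, 23.2, 24.7, 25.8, 28.3, 29.1, 34.9, 35.3, 36.0, 36.3, 37.0, 37.6, 38.7, 39.2, 41.7, 44.7, 45.2, 47.3, 48.2, 48.3.
n = 21.
r = (35/100)·(21 + 1) = 7.7.
Rank 7 is 29.1 and rank 8 is 34.9.
Interpolate: 29.1 + 0.7·(34.9 − 29.1) = 29.1 + 0.7·5.8 = 33.16.

33.16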